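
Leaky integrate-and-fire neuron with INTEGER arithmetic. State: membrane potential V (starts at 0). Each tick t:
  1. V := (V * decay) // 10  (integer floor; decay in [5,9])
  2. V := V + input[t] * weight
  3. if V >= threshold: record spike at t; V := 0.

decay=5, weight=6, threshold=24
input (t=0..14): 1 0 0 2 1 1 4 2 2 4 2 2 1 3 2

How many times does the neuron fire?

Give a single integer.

t=0: input=1 -> V=6
t=1: input=0 -> V=3
t=2: input=0 -> V=1
t=3: input=2 -> V=12
t=4: input=1 -> V=12
t=5: input=1 -> V=12
t=6: input=4 -> V=0 FIRE
t=7: input=2 -> V=12
t=8: input=2 -> V=18
t=9: input=4 -> V=0 FIRE
t=10: input=2 -> V=12
t=11: input=2 -> V=18
t=12: input=1 -> V=15
t=13: input=3 -> V=0 FIRE
t=14: input=2 -> V=12

Answer: 3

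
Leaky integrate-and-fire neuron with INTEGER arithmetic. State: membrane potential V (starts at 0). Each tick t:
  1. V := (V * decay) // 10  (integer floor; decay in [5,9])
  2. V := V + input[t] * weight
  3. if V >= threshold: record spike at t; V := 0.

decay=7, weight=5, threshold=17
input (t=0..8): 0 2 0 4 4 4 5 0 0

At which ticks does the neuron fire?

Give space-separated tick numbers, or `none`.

t=0: input=0 -> V=0
t=1: input=2 -> V=10
t=2: input=0 -> V=7
t=3: input=4 -> V=0 FIRE
t=4: input=4 -> V=0 FIRE
t=5: input=4 -> V=0 FIRE
t=6: input=5 -> V=0 FIRE
t=7: input=0 -> V=0
t=8: input=0 -> V=0

Answer: 3 4 5 6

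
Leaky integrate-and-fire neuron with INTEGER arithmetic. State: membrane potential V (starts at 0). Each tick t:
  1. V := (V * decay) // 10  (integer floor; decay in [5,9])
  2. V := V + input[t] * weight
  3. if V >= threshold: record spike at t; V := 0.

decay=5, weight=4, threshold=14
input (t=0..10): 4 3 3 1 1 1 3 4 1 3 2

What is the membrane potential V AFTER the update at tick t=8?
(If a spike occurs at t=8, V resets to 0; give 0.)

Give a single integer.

t=0: input=4 -> V=0 FIRE
t=1: input=3 -> V=12
t=2: input=3 -> V=0 FIRE
t=3: input=1 -> V=4
t=4: input=1 -> V=6
t=5: input=1 -> V=7
t=6: input=3 -> V=0 FIRE
t=7: input=4 -> V=0 FIRE
t=8: input=1 -> V=4
t=9: input=3 -> V=0 FIRE
t=10: input=2 -> V=8

Answer: 4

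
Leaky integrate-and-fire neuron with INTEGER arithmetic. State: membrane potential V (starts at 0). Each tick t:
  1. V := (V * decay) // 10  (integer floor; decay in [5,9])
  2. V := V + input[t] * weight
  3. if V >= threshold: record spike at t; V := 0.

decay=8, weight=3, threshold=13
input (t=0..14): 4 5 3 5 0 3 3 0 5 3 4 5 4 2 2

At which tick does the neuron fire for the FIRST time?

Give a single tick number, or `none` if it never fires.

Answer: 1

Derivation:
t=0: input=4 -> V=12
t=1: input=5 -> V=0 FIRE
t=2: input=3 -> V=9
t=3: input=5 -> V=0 FIRE
t=4: input=0 -> V=0
t=5: input=3 -> V=9
t=6: input=3 -> V=0 FIRE
t=7: input=0 -> V=0
t=8: input=5 -> V=0 FIRE
t=9: input=3 -> V=9
t=10: input=4 -> V=0 FIRE
t=11: input=5 -> V=0 FIRE
t=12: input=4 -> V=12
t=13: input=2 -> V=0 FIRE
t=14: input=2 -> V=6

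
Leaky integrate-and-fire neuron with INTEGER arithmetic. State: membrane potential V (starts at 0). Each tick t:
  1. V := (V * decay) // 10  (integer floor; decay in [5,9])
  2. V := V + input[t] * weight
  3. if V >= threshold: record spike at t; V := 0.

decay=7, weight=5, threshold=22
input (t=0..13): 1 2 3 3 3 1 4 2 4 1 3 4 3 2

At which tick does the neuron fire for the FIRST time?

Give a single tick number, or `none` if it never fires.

t=0: input=1 -> V=5
t=1: input=2 -> V=13
t=2: input=3 -> V=0 FIRE
t=3: input=3 -> V=15
t=4: input=3 -> V=0 FIRE
t=5: input=1 -> V=5
t=6: input=4 -> V=0 FIRE
t=7: input=2 -> V=10
t=8: input=4 -> V=0 FIRE
t=9: input=1 -> V=5
t=10: input=3 -> V=18
t=11: input=4 -> V=0 FIRE
t=12: input=3 -> V=15
t=13: input=2 -> V=20

Answer: 2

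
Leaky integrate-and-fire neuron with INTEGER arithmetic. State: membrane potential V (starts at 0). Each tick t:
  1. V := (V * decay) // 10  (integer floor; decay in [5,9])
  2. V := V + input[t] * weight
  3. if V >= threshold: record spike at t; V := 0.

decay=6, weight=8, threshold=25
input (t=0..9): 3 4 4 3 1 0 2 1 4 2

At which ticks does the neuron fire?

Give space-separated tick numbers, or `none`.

t=0: input=3 -> V=24
t=1: input=4 -> V=0 FIRE
t=2: input=4 -> V=0 FIRE
t=3: input=3 -> V=24
t=4: input=1 -> V=22
t=5: input=0 -> V=13
t=6: input=2 -> V=23
t=7: input=1 -> V=21
t=8: input=4 -> V=0 FIRE
t=9: input=2 -> V=16

Answer: 1 2 8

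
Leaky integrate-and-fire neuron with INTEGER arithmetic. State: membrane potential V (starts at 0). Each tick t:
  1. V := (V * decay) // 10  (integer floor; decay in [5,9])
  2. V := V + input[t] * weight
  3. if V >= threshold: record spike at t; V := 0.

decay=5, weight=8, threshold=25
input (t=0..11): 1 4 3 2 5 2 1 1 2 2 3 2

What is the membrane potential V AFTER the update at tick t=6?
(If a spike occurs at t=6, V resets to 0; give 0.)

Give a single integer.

t=0: input=1 -> V=8
t=1: input=4 -> V=0 FIRE
t=2: input=3 -> V=24
t=3: input=2 -> V=0 FIRE
t=4: input=5 -> V=0 FIRE
t=5: input=2 -> V=16
t=6: input=1 -> V=16
t=7: input=1 -> V=16
t=8: input=2 -> V=24
t=9: input=2 -> V=0 FIRE
t=10: input=3 -> V=24
t=11: input=2 -> V=0 FIRE

Answer: 16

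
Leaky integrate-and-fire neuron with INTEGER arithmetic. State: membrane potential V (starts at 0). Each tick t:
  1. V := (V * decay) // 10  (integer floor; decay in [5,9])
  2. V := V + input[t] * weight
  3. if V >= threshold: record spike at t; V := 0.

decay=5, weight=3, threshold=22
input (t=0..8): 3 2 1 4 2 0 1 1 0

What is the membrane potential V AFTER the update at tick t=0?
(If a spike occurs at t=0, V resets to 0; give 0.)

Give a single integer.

Answer: 9

Derivation:
t=0: input=3 -> V=9
t=1: input=2 -> V=10
t=2: input=1 -> V=8
t=3: input=4 -> V=16
t=4: input=2 -> V=14
t=5: input=0 -> V=7
t=6: input=1 -> V=6
t=7: input=1 -> V=6
t=8: input=0 -> V=3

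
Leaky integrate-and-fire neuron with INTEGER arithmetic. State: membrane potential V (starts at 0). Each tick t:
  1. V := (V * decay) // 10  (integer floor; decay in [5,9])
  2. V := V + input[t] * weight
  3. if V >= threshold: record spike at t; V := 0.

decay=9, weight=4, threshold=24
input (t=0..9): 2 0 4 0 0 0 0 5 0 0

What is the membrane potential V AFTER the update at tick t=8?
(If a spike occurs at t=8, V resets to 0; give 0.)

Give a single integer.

t=0: input=2 -> V=8
t=1: input=0 -> V=7
t=2: input=4 -> V=22
t=3: input=0 -> V=19
t=4: input=0 -> V=17
t=5: input=0 -> V=15
t=6: input=0 -> V=13
t=7: input=5 -> V=0 FIRE
t=8: input=0 -> V=0
t=9: input=0 -> V=0

Answer: 0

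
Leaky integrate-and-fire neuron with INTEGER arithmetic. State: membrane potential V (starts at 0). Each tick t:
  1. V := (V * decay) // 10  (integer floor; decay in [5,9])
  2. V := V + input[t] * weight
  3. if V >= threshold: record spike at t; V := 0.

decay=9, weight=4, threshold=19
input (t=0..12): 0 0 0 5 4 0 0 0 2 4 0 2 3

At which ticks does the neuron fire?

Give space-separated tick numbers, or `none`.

t=0: input=0 -> V=0
t=1: input=0 -> V=0
t=2: input=0 -> V=0
t=3: input=5 -> V=0 FIRE
t=4: input=4 -> V=16
t=5: input=0 -> V=14
t=6: input=0 -> V=12
t=7: input=0 -> V=10
t=8: input=2 -> V=17
t=9: input=4 -> V=0 FIRE
t=10: input=0 -> V=0
t=11: input=2 -> V=8
t=12: input=3 -> V=0 FIRE

Answer: 3 9 12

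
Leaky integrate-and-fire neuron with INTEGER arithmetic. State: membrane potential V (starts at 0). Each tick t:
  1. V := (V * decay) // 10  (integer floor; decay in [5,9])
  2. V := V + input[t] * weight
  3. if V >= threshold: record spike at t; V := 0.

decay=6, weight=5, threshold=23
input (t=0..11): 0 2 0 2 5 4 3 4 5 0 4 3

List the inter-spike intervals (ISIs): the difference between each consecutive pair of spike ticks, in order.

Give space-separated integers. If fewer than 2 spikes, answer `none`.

t=0: input=0 -> V=0
t=1: input=2 -> V=10
t=2: input=0 -> V=6
t=3: input=2 -> V=13
t=4: input=5 -> V=0 FIRE
t=5: input=4 -> V=20
t=6: input=3 -> V=0 FIRE
t=7: input=4 -> V=20
t=8: input=5 -> V=0 FIRE
t=9: input=0 -> V=0
t=10: input=4 -> V=20
t=11: input=3 -> V=0 FIRE

Answer: 2 2 3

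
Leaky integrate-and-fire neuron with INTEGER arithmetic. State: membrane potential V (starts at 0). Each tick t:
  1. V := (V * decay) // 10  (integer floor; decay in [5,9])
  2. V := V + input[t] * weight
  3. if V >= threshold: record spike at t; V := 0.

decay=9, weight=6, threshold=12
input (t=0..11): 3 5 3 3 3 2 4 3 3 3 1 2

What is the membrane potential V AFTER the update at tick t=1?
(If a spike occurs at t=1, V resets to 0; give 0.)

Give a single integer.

Answer: 0

Derivation:
t=0: input=3 -> V=0 FIRE
t=1: input=5 -> V=0 FIRE
t=2: input=3 -> V=0 FIRE
t=3: input=3 -> V=0 FIRE
t=4: input=3 -> V=0 FIRE
t=5: input=2 -> V=0 FIRE
t=6: input=4 -> V=0 FIRE
t=7: input=3 -> V=0 FIRE
t=8: input=3 -> V=0 FIRE
t=9: input=3 -> V=0 FIRE
t=10: input=1 -> V=6
t=11: input=2 -> V=0 FIRE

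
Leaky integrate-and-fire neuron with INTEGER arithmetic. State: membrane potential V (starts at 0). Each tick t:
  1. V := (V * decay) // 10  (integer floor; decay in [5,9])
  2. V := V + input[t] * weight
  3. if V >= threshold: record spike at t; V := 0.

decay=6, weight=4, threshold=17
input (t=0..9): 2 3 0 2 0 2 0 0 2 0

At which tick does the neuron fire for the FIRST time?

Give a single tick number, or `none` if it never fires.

Answer: none

Derivation:
t=0: input=2 -> V=8
t=1: input=3 -> V=16
t=2: input=0 -> V=9
t=3: input=2 -> V=13
t=4: input=0 -> V=7
t=5: input=2 -> V=12
t=6: input=0 -> V=7
t=7: input=0 -> V=4
t=8: input=2 -> V=10
t=9: input=0 -> V=6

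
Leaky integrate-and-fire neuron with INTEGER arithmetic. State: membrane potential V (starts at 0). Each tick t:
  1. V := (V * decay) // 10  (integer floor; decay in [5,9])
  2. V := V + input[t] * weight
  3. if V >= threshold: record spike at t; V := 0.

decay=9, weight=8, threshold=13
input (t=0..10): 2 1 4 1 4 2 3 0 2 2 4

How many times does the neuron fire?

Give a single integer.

t=0: input=2 -> V=0 FIRE
t=1: input=1 -> V=8
t=2: input=4 -> V=0 FIRE
t=3: input=1 -> V=8
t=4: input=4 -> V=0 FIRE
t=5: input=2 -> V=0 FIRE
t=6: input=3 -> V=0 FIRE
t=7: input=0 -> V=0
t=8: input=2 -> V=0 FIRE
t=9: input=2 -> V=0 FIRE
t=10: input=4 -> V=0 FIRE

Answer: 8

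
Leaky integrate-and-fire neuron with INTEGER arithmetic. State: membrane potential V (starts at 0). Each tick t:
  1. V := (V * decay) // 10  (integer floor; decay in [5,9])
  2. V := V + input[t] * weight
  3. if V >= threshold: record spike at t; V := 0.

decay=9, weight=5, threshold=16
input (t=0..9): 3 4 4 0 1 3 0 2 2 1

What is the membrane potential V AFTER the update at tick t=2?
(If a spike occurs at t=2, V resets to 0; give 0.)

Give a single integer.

Answer: 0

Derivation:
t=0: input=3 -> V=15
t=1: input=4 -> V=0 FIRE
t=2: input=4 -> V=0 FIRE
t=3: input=0 -> V=0
t=4: input=1 -> V=5
t=5: input=3 -> V=0 FIRE
t=6: input=0 -> V=0
t=7: input=2 -> V=10
t=8: input=2 -> V=0 FIRE
t=9: input=1 -> V=5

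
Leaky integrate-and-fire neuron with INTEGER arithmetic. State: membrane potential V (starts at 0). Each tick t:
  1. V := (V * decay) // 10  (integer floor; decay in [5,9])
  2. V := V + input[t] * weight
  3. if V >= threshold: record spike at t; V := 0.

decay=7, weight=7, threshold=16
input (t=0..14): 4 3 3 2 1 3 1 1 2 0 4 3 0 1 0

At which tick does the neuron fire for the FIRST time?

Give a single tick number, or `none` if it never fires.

Answer: 0

Derivation:
t=0: input=4 -> V=0 FIRE
t=1: input=3 -> V=0 FIRE
t=2: input=3 -> V=0 FIRE
t=3: input=2 -> V=14
t=4: input=1 -> V=0 FIRE
t=5: input=3 -> V=0 FIRE
t=6: input=1 -> V=7
t=7: input=1 -> V=11
t=8: input=2 -> V=0 FIRE
t=9: input=0 -> V=0
t=10: input=4 -> V=0 FIRE
t=11: input=3 -> V=0 FIRE
t=12: input=0 -> V=0
t=13: input=1 -> V=7
t=14: input=0 -> V=4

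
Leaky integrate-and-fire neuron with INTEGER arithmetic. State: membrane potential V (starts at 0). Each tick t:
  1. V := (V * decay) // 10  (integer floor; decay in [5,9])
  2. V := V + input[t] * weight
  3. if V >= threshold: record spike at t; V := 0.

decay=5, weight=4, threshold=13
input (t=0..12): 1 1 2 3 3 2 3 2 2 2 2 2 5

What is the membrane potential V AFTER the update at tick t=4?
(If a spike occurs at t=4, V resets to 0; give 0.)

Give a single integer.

t=0: input=1 -> V=4
t=1: input=1 -> V=6
t=2: input=2 -> V=11
t=3: input=3 -> V=0 FIRE
t=4: input=3 -> V=12
t=5: input=2 -> V=0 FIRE
t=6: input=3 -> V=12
t=7: input=2 -> V=0 FIRE
t=8: input=2 -> V=8
t=9: input=2 -> V=12
t=10: input=2 -> V=0 FIRE
t=11: input=2 -> V=8
t=12: input=5 -> V=0 FIRE

Answer: 12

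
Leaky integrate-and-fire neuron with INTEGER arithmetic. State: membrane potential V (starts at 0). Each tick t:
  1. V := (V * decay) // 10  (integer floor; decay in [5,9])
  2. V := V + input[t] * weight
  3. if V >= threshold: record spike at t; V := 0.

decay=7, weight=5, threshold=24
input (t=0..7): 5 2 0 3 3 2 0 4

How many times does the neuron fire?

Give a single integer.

t=0: input=5 -> V=0 FIRE
t=1: input=2 -> V=10
t=2: input=0 -> V=7
t=3: input=3 -> V=19
t=4: input=3 -> V=0 FIRE
t=5: input=2 -> V=10
t=6: input=0 -> V=7
t=7: input=4 -> V=0 FIRE

Answer: 3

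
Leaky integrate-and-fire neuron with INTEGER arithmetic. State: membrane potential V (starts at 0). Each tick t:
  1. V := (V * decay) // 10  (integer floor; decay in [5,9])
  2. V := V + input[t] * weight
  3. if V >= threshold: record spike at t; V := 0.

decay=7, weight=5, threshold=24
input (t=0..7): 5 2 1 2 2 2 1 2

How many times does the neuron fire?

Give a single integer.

Answer: 2

Derivation:
t=0: input=5 -> V=0 FIRE
t=1: input=2 -> V=10
t=2: input=1 -> V=12
t=3: input=2 -> V=18
t=4: input=2 -> V=22
t=5: input=2 -> V=0 FIRE
t=6: input=1 -> V=5
t=7: input=2 -> V=13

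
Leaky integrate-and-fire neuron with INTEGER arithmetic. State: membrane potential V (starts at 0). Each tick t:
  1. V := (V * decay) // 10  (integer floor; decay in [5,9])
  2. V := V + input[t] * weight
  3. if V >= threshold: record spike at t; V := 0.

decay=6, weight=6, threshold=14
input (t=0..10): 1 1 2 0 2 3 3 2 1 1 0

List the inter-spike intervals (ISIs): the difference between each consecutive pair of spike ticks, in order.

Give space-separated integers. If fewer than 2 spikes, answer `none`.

t=0: input=1 -> V=6
t=1: input=1 -> V=9
t=2: input=2 -> V=0 FIRE
t=3: input=0 -> V=0
t=4: input=2 -> V=12
t=5: input=3 -> V=0 FIRE
t=6: input=3 -> V=0 FIRE
t=7: input=2 -> V=12
t=8: input=1 -> V=13
t=9: input=1 -> V=13
t=10: input=0 -> V=7

Answer: 3 1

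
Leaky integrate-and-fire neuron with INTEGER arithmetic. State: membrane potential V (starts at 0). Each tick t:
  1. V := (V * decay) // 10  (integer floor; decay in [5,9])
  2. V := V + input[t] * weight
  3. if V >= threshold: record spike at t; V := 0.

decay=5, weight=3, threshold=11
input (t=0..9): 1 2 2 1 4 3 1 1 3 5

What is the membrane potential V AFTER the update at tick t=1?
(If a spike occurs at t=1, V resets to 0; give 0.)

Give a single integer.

Answer: 7

Derivation:
t=0: input=1 -> V=3
t=1: input=2 -> V=7
t=2: input=2 -> V=9
t=3: input=1 -> V=7
t=4: input=4 -> V=0 FIRE
t=5: input=3 -> V=9
t=6: input=1 -> V=7
t=7: input=1 -> V=6
t=8: input=3 -> V=0 FIRE
t=9: input=5 -> V=0 FIRE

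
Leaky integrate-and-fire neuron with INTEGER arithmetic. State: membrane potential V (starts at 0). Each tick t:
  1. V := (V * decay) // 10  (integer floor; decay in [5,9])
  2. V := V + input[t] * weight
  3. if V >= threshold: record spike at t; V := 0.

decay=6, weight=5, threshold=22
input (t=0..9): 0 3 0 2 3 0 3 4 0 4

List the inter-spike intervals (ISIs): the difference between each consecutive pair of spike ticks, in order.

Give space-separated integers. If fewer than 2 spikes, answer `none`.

t=0: input=0 -> V=0
t=1: input=3 -> V=15
t=2: input=0 -> V=9
t=3: input=2 -> V=15
t=4: input=3 -> V=0 FIRE
t=5: input=0 -> V=0
t=6: input=3 -> V=15
t=7: input=4 -> V=0 FIRE
t=8: input=0 -> V=0
t=9: input=4 -> V=20

Answer: 3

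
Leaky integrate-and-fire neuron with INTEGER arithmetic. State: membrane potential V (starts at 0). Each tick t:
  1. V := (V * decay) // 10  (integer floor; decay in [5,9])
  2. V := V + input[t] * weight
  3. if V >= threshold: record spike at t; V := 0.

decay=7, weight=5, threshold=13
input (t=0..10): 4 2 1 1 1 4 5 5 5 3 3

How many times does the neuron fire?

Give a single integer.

t=0: input=4 -> V=0 FIRE
t=1: input=2 -> V=10
t=2: input=1 -> V=12
t=3: input=1 -> V=0 FIRE
t=4: input=1 -> V=5
t=5: input=4 -> V=0 FIRE
t=6: input=5 -> V=0 FIRE
t=7: input=5 -> V=0 FIRE
t=8: input=5 -> V=0 FIRE
t=9: input=3 -> V=0 FIRE
t=10: input=3 -> V=0 FIRE

Answer: 8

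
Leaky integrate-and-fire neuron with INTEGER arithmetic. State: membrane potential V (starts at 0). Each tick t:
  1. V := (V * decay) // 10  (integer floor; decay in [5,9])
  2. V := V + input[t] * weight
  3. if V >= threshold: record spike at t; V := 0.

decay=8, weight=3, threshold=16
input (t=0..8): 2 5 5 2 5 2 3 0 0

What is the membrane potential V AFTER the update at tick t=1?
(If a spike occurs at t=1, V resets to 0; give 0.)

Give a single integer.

t=0: input=2 -> V=6
t=1: input=5 -> V=0 FIRE
t=2: input=5 -> V=15
t=3: input=2 -> V=0 FIRE
t=4: input=5 -> V=15
t=5: input=2 -> V=0 FIRE
t=6: input=3 -> V=9
t=7: input=0 -> V=7
t=8: input=0 -> V=5

Answer: 0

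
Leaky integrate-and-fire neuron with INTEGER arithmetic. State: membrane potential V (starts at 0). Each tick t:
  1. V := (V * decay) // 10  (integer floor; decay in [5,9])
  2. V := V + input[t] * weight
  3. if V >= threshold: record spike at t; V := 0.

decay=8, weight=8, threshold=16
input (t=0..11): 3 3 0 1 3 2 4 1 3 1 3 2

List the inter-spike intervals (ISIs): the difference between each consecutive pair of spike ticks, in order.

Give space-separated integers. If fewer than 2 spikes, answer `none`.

t=0: input=3 -> V=0 FIRE
t=1: input=3 -> V=0 FIRE
t=2: input=0 -> V=0
t=3: input=1 -> V=8
t=4: input=3 -> V=0 FIRE
t=5: input=2 -> V=0 FIRE
t=6: input=4 -> V=0 FIRE
t=7: input=1 -> V=8
t=8: input=3 -> V=0 FIRE
t=9: input=1 -> V=8
t=10: input=3 -> V=0 FIRE
t=11: input=2 -> V=0 FIRE

Answer: 1 3 1 1 2 2 1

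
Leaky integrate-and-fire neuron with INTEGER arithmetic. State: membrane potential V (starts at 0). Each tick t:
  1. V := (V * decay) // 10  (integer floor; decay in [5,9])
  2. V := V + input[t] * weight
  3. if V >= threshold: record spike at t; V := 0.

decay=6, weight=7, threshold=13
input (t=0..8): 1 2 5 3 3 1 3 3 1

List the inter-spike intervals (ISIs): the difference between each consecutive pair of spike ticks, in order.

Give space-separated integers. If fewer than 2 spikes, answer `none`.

Answer: 1 1 1 2 1

Derivation:
t=0: input=1 -> V=7
t=1: input=2 -> V=0 FIRE
t=2: input=5 -> V=0 FIRE
t=3: input=3 -> V=0 FIRE
t=4: input=3 -> V=0 FIRE
t=5: input=1 -> V=7
t=6: input=3 -> V=0 FIRE
t=7: input=3 -> V=0 FIRE
t=8: input=1 -> V=7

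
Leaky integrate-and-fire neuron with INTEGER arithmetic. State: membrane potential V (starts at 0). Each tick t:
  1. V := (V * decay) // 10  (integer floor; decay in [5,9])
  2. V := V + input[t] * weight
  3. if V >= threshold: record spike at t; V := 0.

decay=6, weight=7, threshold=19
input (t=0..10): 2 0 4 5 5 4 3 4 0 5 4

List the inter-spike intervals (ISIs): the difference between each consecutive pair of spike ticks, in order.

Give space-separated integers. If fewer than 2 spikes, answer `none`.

Answer: 1 1 1 1 1 2 1

Derivation:
t=0: input=2 -> V=14
t=1: input=0 -> V=8
t=2: input=4 -> V=0 FIRE
t=3: input=5 -> V=0 FIRE
t=4: input=5 -> V=0 FIRE
t=5: input=4 -> V=0 FIRE
t=6: input=3 -> V=0 FIRE
t=7: input=4 -> V=0 FIRE
t=8: input=0 -> V=0
t=9: input=5 -> V=0 FIRE
t=10: input=4 -> V=0 FIRE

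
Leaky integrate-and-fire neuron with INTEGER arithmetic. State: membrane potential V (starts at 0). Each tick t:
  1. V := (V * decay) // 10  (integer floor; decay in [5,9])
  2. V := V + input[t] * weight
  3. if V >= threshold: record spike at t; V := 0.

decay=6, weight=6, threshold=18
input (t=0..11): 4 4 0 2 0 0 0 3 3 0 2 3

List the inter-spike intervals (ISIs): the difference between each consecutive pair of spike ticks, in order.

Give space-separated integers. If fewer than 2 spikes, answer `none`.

t=0: input=4 -> V=0 FIRE
t=1: input=4 -> V=0 FIRE
t=2: input=0 -> V=0
t=3: input=2 -> V=12
t=4: input=0 -> V=7
t=5: input=0 -> V=4
t=6: input=0 -> V=2
t=7: input=3 -> V=0 FIRE
t=8: input=3 -> V=0 FIRE
t=9: input=0 -> V=0
t=10: input=2 -> V=12
t=11: input=3 -> V=0 FIRE

Answer: 1 6 1 3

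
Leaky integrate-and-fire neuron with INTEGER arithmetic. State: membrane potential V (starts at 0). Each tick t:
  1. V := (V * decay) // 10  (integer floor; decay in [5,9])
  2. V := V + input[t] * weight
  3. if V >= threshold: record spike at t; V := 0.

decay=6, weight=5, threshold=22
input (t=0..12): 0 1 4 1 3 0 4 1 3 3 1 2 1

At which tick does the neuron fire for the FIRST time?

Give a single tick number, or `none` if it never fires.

t=0: input=0 -> V=0
t=1: input=1 -> V=5
t=2: input=4 -> V=0 FIRE
t=3: input=1 -> V=5
t=4: input=3 -> V=18
t=5: input=0 -> V=10
t=6: input=4 -> V=0 FIRE
t=7: input=1 -> V=5
t=8: input=3 -> V=18
t=9: input=3 -> V=0 FIRE
t=10: input=1 -> V=5
t=11: input=2 -> V=13
t=12: input=1 -> V=12

Answer: 2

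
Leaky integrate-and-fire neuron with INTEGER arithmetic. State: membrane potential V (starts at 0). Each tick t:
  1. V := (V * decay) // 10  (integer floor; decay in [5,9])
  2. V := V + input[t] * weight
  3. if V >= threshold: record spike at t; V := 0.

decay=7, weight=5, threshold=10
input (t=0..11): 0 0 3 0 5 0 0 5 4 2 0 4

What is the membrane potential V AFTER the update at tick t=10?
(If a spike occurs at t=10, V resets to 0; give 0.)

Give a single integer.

Answer: 0

Derivation:
t=0: input=0 -> V=0
t=1: input=0 -> V=0
t=2: input=3 -> V=0 FIRE
t=3: input=0 -> V=0
t=4: input=5 -> V=0 FIRE
t=5: input=0 -> V=0
t=6: input=0 -> V=0
t=7: input=5 -> V=0 FIRE
t=8: input=4 -> V=0 FIRE
t=9: input=2 -> V=0 FIRE
t=10: input=0 -> V=0
t=11: input=4 -> V=0 FIRE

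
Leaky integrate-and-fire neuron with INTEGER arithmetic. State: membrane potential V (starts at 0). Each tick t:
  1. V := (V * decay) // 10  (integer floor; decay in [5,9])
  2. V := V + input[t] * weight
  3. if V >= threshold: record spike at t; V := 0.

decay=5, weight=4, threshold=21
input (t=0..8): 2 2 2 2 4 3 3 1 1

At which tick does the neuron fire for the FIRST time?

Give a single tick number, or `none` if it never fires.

t=0: input=2 -> V=8
t=1: input=2 -> V=12
t=2: input=2 -> V=14
t=3: input=2 -> V=15
t=4: input=4 -> V=0 FIRE
t=5: input=3 -> V=12
t=6: input=3 -> V=18
t=7: input=1 -> V=13
t=8: input=1 -> V=10

Answer: 4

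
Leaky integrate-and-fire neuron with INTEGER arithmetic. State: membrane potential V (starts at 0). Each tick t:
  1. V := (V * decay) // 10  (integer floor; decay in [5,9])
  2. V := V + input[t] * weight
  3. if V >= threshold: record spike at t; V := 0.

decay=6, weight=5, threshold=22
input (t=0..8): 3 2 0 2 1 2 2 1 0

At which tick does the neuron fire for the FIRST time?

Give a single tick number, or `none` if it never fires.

Answer: none

Derivation:
t=0: input=3 -> V=15
t=1: input=2 -> V=19
t=2: input=0 -> V=11
t=3: input=2 -> V=16
t=4: input=1 -> V=14
t=5: input=2 -> V=18
t=6: input=2 -> V=20
t=7: input=1 -> V=17
t=8: input=0 -> V=10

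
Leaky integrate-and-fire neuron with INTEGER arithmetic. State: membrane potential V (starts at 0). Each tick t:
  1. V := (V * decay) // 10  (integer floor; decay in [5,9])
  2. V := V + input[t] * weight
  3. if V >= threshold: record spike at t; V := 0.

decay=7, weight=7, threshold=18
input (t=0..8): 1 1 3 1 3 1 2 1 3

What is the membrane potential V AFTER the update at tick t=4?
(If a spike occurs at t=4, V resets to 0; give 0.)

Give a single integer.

t=0: input=1 -> V=7
t=1: input=1 -> V=11
t=2: input=3 -> V=0 FIRE
t=3: input=1 -> V=7
t=4: input=3 -> V=0 FIRE
t=5: input=1 -> V=7
t=6: input=2 -> V=0 FIRE
t=7: input=1 -> V=7
t=8: input=3 -> V=0 FIRE

Answer: 0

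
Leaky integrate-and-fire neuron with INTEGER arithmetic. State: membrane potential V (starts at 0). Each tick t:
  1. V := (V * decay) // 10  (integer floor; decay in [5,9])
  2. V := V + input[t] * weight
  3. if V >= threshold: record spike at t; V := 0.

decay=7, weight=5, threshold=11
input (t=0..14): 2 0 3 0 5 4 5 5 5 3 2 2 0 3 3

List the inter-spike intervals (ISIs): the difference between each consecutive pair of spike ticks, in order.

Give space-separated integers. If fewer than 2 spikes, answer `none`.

Answer: 2 1 1 1 1 1 2 2 1

Derivation:
t=0: input=2 -> V=10
t=1: input=0 -> V=7
t=2: input=3 -> V=0 FIRE
t=3: input=0 -> V=0
t=4: input=5 -> V=0 FIRE
t=5: input=4 -> V=0 FIRE
t=6: input=5 -> V=0 FIRE
t=7: input=5 -> V=0 FIRE
t=8: input=5 -> V=0 FIRE
t=9: input=3 -> V=0 FIRE
t=10: input=2 -> V=10
t=11: input=2 -> V=0 FIRE
t=12: input=0 -> V=0
t=13: input=3 -> V=0 FIRE
t=14: input=3 -> V=0 FIRE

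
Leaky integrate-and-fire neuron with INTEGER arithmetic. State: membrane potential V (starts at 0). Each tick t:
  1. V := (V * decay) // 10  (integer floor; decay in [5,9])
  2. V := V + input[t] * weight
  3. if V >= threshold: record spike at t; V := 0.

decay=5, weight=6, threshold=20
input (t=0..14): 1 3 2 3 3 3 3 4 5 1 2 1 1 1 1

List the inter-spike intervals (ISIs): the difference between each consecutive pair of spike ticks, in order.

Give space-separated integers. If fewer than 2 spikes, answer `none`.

Answer: 2 2 2 1

Derivation:
t=0: input=1 -> V=6
t=1: input=3 -> V=0 FIRE
t=2: input=2 -> V=12
t=3: input=3 -> V=0 FIRE
t=4: input=3 -> V=18
t=5: input=3 -> V=0 FIRE
t=6: input=3 -> V=18
t=7: input=4 -> V=0 FIRE
t=8: input=5 -> V=0 FIRE
t=9: input=1 -> V=6
t=10: input=2 -> V=15
t=11: input=1 -> V=13
t=12: input=1 -> V=12
t=13: input=1 -> V=12
t=14: input=1 -> V=12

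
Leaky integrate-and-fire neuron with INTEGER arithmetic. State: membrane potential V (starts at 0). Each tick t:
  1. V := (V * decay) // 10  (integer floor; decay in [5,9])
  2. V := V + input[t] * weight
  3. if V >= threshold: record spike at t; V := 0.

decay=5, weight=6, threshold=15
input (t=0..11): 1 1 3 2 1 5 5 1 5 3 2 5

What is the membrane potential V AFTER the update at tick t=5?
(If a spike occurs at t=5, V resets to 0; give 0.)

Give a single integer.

Answer: 0

Derivation:
t=0: input=1 -> V=6
t=1: input=1 -> V=9
t=2: input=3 -> V=0 FIRE
t=3: input=2 -> V=12
t=4: input=1 -> V=12
t=5: input=5 -> V=0 FIRE
t=6: input=5 -> V=0 FIRE
t=7: input=1 -> V=6
t=8: input=5 -> V=0 FIRE
t=9: input=3 -> V=0 FIRE
t=10: input=2 -> V=12
t=11: input=5 -> V=0 FIRE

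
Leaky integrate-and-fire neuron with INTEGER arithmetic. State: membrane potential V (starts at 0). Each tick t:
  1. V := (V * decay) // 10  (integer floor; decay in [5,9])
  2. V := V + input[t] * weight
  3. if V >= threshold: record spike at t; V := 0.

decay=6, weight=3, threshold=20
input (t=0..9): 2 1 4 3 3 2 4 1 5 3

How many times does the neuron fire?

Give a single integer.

Answer: 1

Derivation:
t=0: input=2 -> V=6
t=1: input=1 -> V=6
t=2: input=4 -> V=15
t=3: input=3 -> V=18
t=4: input=3 -> V=19
t=5: input=2 -> V=17
t=6: input=4 -> V=0 FIRE
t=7: input=1 -> V=3
t=8: input=5 -> V=16
t=9: input=3 -> V=18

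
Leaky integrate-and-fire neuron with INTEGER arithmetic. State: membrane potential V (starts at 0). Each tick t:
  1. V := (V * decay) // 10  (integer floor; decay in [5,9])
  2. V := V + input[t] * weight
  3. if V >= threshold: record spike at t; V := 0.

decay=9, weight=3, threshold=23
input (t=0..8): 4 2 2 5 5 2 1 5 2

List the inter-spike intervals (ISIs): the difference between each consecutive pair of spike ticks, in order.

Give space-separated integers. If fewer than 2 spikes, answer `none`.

Answer: 4

Derivation:
t=0: input=4 -> V=12
t=1: input=2 -> V=16
t=2: input=2 -> V=20
t=3: input=5 -> V=0 FIRE
t=4: input=5 -> V=15
t=5: input=2 -> V=19
t=6: input=1 -> V=20
t=7: input=5 -> V=0 FIRE
t=8: input=2 -> V=6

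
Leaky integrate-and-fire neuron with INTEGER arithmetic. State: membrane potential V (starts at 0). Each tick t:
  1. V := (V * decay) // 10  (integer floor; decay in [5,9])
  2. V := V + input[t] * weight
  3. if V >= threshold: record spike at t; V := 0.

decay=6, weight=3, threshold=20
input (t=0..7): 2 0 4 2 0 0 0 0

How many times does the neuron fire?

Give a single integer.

t=0: input=2 -> V=6
t=1: input=0 -> V=3
t=2: input=4 -> V=13
t=3: input=2 -> V=13
t=4: input=0 -> V=7
t=5: input=0 -> V=4
t=6: input=0 -> V=2
t=7: input=0 -> V=1

Answer: 0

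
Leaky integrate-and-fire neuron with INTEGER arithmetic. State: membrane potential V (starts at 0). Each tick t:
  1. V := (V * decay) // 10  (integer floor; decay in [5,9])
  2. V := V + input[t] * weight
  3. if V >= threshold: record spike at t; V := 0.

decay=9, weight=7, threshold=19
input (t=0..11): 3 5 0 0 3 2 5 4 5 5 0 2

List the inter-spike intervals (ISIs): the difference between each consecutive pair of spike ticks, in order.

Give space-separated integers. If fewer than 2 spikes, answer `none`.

Answer: 1 3 2 1 1 1

Derivation:
t=0: input=3 -> V=0 FIRE
t=1: input=5 -> V=0 FIRE
t=2: input=0 -> V=0
t=3: input=0 -> V=0
t=4: input=3 -> V=0 FIRE
t=5: input=2 -> V=14
t=6: input=5 -> V=0 FIRE
t=7: input=4 -> V=0 FIRE
t=8: input=5 -> V=0 FIRE
t=9: input=5 -> V=0 FIRE
t=10: input=0 -> V=0
t=11: input=2 -> V=14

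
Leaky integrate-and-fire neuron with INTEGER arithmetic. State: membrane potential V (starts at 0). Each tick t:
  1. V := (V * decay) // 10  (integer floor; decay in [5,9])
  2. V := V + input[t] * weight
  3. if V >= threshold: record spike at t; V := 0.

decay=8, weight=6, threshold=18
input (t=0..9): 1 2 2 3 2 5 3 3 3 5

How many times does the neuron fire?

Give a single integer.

t=0: input=1 -> V=6
t=1: input=2 -> V=16
t=2: input=2 -> V=0 FIRE
t=3: input=3 -> V=0 FIRE
t=4: input=2 -> V=12
t=5: input=5 -> V=0 FIRE
t=6: input=3 -> V=0 FIRE
t=7: input=3 -> V=0 FIRE
t=8: input=3 -> V=0 FIRE
t=9: input=5 -> V=0 FIRE

Answer: 7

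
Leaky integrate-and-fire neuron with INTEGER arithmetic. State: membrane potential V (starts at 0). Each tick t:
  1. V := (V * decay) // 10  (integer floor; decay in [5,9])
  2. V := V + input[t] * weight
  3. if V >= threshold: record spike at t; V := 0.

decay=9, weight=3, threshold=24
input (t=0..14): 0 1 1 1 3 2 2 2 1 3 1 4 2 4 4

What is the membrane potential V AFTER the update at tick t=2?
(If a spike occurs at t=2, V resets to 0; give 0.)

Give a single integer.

t=0: input=0 -> V=0
t=1: input=1 -> V=3
t=2: input=1 -> V=5
t=3: input=1 -> V=7
t=4: input=3 -> V=15
t=5: input=2 -> V=19
t=6: input=2 -> V=23
t=7: input=2 -> V=0 FIRE
t=8: input=1 -> V=3
t=9: input=3 -> V=11
t=10: input=1 -> V=12
t=11: input=4 -> V=22
t=12: input=2 -> V=0 FIRE
t=13: input=4 -> V=12
t=14: input=4 -> V=22

Answer: 5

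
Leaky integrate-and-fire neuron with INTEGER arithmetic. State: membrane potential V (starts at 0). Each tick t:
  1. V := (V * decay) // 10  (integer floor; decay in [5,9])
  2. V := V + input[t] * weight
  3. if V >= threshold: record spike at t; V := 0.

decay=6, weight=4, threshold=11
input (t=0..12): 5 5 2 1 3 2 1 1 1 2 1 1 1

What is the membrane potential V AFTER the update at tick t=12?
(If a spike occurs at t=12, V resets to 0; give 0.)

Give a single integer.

t=0: input=5 -> V=0 FIRE
t=1: input=5 -> V=0 FIRE
t=2: input=2 -> V=8
t=3: input=1 -> V=8
t=4: input=3 -> V=0 FIRE
t=5: input=2 -> V=8
t=6: input=1 -> V=8
t=7: input=1 -> V=8
t=8: input=1 -> V=8
t=9: input=2 -> V=0 FIRE
t=10: input=1 -> V=4
t=11: input=1 -> V=6
t=12: input=1 -> V=7

Answer: 7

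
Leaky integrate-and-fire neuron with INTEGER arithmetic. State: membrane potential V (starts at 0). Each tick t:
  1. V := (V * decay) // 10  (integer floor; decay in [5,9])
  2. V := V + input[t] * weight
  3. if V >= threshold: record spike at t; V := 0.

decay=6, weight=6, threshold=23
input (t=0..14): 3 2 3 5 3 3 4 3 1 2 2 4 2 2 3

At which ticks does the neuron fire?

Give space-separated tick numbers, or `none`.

Answer: 2 3 5 6 10 11 14

Derivation:
t=0: input=3 -> V=18
t=1: input=2 -> V=22
t=2: input=3 -> V=0 FIRE
t=3: input=5 -> V=0 FIRE
t=4: input=3 -> V=18
t=5: input=3 -> V=0 FIRE
t=6: input=4 -> V=0 FIRE
t=7: input=3 -> V=18
t=8: input=1 -> V=16
t=9: input=2 -> V=21
t=10: input=2 -> V=0 FIRE
t=11: input=4 -> V=0 FIRE
t=12: input=2 -> V=12
t=13: input=2 -> V=19
t=14: input=3 -> V=0 FIRE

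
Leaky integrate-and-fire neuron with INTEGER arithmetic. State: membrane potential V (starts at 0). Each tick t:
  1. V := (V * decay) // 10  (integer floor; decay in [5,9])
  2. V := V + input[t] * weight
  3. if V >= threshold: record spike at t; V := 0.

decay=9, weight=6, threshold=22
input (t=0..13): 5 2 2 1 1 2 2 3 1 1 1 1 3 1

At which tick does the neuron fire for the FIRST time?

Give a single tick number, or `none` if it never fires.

Answer: 0

Derivation:
t=0: input=5 -> V=0 FIRE
t=1: input=2 -> V=12
t=2: input=2 -> V=0 FIRE
t=3: input=1 -> V=6
t=4: input=1 -> V=11
t=5: input=2 -> V=21
t=6: input=2 -> V=0 FIRE
t=7: input=3 -> V=18
t=8: input=1 -> V=0 FIRE
t=9: input=1 -> V=6
t=10: input=1 -> V=11
t=11: input=1 -> V=15
t=12: input=3 -> V=0 FIRE
t=13: input=1 -> V=6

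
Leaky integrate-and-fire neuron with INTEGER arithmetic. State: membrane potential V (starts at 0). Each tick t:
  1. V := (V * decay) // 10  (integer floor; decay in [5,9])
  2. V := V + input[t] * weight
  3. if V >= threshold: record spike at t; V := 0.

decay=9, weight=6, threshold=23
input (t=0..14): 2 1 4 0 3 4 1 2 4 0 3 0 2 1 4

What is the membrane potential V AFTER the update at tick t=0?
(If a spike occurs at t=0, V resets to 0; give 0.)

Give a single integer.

t=0: input=2 -> V=12
t=1: input=1 -> V=16
t=2: input=4 -> V=0 FIRE
t=3: input=0 -> V=0
t=4: input=3 -> V=18
t=5: input=4 -> V=0 FIRE
t=6: input=1 -> V=6
t=7: input=2 -> V=17
t=8: input=4 -> V=0 FIRE
t=9: input=0 -> V=0
t=10: input=3 -> V=18
t=11: input=0 -> V=16
t=12: input=2 -> V=0 FIRE
t=13: input=1 -> V=6
t=14: input=4 -> V=0 FIRE

Answer: 12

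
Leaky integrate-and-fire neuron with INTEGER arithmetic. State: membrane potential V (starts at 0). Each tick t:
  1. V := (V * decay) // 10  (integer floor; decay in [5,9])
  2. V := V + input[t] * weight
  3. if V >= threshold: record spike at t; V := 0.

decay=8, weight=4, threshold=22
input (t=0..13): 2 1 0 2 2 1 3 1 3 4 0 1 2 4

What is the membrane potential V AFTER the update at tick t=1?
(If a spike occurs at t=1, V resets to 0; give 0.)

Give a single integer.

t=0: input=2 -> V=8
t=1: input=1 -> V=10
t=2: input=0 -> V=8
t=3: input=2 -> V=14
t=4: input=2 -> V=19
t=5: input=1 -> V=19
t=6: input=3 -> V=0 FIRE
t=7: input=1 -> V=4
t=8: input=3 -> V=15
t=9: input=4 -> V=0 FIRE
t=10: input=0 -> V=0
t=11: input=1 -> V=4
t=12: input=2 -> V=11
t=13: input=4 -> V=0 FIRE

Answer: 10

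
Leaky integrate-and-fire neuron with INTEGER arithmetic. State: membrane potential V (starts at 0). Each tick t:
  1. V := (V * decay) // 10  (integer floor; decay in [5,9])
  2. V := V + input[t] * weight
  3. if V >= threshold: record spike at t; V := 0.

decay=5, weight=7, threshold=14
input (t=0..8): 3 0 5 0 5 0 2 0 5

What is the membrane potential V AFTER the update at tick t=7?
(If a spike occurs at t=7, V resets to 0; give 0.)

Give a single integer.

Answer: 0

Derivation:
t=0: input=3 -> V=0 FIRE
t=1: input=0 -> V=0
t=2: input=5 -> V=0 FIRE
t=3: input=0 -> V=0
t=4: input=5 -> V=0 FIRE
t=5: input=0 -> V=0
t=6: input=2 -> V=0 FIRE
t=7: input=0 -> V=0
t=8: input=5 -> V=0 FIRE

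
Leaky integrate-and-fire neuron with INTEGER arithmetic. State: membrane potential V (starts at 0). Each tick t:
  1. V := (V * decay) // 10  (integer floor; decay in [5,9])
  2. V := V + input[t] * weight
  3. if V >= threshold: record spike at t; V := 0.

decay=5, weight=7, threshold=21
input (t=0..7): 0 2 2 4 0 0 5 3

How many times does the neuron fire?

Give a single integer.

t=0: input=0 -> V=0
t=1: input=2 -> V=14
t=2: input=2 -> V=0 FIRE
t=3: input=4 -> V=0 FIRE
t=4: input=0 -> V=0
t=5: input=0 -> V=0
t=6: input=5 -> V=0 FIRE
t=7: input=3 -> V=0 FIRE

Answer: 4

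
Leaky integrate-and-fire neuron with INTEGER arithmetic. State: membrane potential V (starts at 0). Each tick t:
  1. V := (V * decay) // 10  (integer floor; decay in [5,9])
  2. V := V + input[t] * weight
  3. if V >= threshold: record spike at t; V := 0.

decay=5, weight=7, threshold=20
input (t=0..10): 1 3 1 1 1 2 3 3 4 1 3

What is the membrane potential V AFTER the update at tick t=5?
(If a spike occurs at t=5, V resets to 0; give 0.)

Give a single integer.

t=0: input=1 -> V=7
t=1: input=3 -> V=0 FIRE
t=2: input=1 -> V=7
t=3: input=1 -> V=10
t=4: input=1 -> V=12
t=5: input=2 -> V=0 FIRE
t=6: input=3 -> V=0 FIRE
t=7: input=3 -> V=0 FIRE
t=8: input=4 -> V=0 FIRE
t=9: input=1 -> V=7
t=10: input=3 -> V=0 FIRE

Answer: 0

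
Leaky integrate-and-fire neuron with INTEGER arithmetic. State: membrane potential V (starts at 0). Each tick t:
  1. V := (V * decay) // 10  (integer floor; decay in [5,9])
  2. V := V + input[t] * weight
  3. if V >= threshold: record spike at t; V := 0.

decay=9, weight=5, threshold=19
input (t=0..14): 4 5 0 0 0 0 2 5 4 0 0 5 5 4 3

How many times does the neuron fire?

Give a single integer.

Answer: 7

Derivation:
t=0: input=4 -> V=0 FIRE
t=1: input=5 -> V=0 FIRE
t=2: input=0 -> V=0
t=3: input=0 -> V=0
t=4: input=0 -> V=0
t=5: input=0 -> V=0
t=6: input=2 -> V=10
t=7: input=5 -> V=0 FIRE
t=8: input=4 -> V=0 FIRE
t=9: input=0 -> V=0
t=10: input=0 -> V=0
t=11: input=5 -> V=0 FIRE
t=12: input=5 -> V=0 FIRE
t=13: input=4 -> V=0 FIRE
t=14: input=3 -> V=15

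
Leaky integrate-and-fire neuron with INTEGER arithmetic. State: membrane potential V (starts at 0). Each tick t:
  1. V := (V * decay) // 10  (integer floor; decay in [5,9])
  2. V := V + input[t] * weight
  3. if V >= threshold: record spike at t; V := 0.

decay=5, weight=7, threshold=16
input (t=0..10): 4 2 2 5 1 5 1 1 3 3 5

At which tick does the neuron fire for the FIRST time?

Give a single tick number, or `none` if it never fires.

Answer: 0

Derivation:
t=0: input=4 -> V=0 FIRE
t=1: input=2 -> V=14
t=2: input=2 -> V=0 FIRE
t=3: input=5 -> V=0 FIRE
t=4: input=1 -> V=7
t=5: input=5 -> V=0 FIRE
t=6: input=1 -> V=7
t=7: input=1 -> V=10
t=8: input=3 -> V=0 FIRE
t=9: input=3 -> V=0 FIRE
t=10: input=5 -> V=0 FIRE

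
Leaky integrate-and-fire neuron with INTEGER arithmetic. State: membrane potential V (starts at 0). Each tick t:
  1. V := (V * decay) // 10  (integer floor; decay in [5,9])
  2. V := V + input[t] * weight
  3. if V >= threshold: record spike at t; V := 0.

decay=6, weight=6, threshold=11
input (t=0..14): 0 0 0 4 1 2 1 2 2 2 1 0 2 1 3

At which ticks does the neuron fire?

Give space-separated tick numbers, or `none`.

Answer: 3 5 7 8 9 12 14

Derivation:
t=0: input=0 -> V=0
t=1: input=0 -> V=0
t=2: input=0 -> V=0
t=3: input=4 -> V=0 FIRE
t=4: input=1 -> V=6
t=5: input=2 -> V=0 FIRE
t=6: input=1 -> V=6
t=7: input=2 -> V=0 FIRE
t=8: input=2 -> V=0 FIRE
t=9: input=2 -> V=0 FIRE
t=10: input=1 -> V=6
t=11: input=0 -> V=3
t=12: input=2 -> V=0 FIRE
t=13: input=1 -> V=6
t=14: input=3 -> V=0 FIRE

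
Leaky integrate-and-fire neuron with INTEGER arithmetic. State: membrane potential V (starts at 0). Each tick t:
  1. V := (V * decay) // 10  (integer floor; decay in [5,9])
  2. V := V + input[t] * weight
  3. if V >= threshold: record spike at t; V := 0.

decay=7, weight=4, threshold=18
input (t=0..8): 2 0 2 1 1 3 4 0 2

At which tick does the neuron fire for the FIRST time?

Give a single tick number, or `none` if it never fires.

Answer: 5

Derivation:
t=0: input=2 -> V=8
t=1: input=0 -> V=5
t=2: input=2 -> V=11
t=3: input=1 -> V=11
t=4: input=1 -> V=11
t=5: input=3 -> V=0 FIRE
t=6: input=4 -> V=16
t=7: input=0 -> V=11
t=8: input=2 -> V=15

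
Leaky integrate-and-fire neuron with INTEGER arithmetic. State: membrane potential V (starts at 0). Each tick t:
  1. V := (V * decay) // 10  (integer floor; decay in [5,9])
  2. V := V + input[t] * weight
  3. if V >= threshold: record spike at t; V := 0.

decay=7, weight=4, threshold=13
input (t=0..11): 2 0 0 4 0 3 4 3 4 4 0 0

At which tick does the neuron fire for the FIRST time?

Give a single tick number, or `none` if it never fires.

Answer: 3

Derivation:
t=0: input=2 -> V=8
t=1: input=0 -> V=5
t=2: input=0 -> V=3
t=3: input=4 -> V=0 FIRE
t=4: input=0 -> V=0
t=5: input=3 -> V=12
t=6: input=4 -> V=0 FIRE
t=7: input=3 -> V=12
t=8: input=4 -> V=0 FIRE
t=9: input=4 -> V=0 FIRE
t=10: input=0 -> V=0
t=11: input=0 -> V=0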